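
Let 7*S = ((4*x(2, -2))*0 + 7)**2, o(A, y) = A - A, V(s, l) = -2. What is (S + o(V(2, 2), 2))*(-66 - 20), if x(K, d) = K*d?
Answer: -602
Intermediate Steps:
o(A, y) = 0
S = 7 (S = ((4*(2*(-2)))*0 + 7)**2/7 = ((4*(-4))*0 + 7)**2/7 = (-16*0 + 7)**2/7 = (0 + 7)**2/7 = (1/7)*7**2 = (1/7)*49 = 7)
(S + o(V(2, 2), 2))*(-66 - 20) = (7 + 0)*(-66 - 20) = 7*(-86) = -602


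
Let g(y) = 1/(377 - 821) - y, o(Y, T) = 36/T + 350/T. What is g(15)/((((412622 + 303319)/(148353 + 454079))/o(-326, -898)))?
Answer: 193617578384/35681783499 ≈ 5.4262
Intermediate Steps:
o(Y, T) = 386/T
g(y) = -1/444 - y (g(y) = 1/(-444) - y = -1/444 - y)
g(15)/((((412622 + 303319)/(148353 + 454079))/o(-326, -898))) = (-1/444 - 1*15)/((((412622 + 303319)/(148353 + 454079))/((386/(-898))))) = (-1/444 - 15)/(((715941/602432)/((386*(-1/898))))) = -6661/(444*((715941*(1/602432))/(-193/449))) = -6661/(444*((715941/602432)*(-449/193))) = -6661/(444*(-321457509/116269376)) = -6661/444*(-116269376/321457509) = 193617578384/35681783499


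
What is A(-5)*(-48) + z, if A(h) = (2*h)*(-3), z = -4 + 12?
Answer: -1432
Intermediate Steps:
z = 8
A(h) = -6*h
A(-5)*(-48) + z = -6*(-5)*(-48) + 8 = 30*(-48) + 8 = -1440 + 8 = -1432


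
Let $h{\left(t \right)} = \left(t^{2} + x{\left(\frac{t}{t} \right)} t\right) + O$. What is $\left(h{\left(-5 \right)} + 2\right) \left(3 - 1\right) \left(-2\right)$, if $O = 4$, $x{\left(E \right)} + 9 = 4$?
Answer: $-224$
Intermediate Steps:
$x{\left(E \right)} = -5$ ($x{\left(E \right)} = -9 + 4 = -5$)
$h{\left(t \right)} = 4 + t^{2} - 5 t$ ($h{\left(t \right)} = \left(t^{2} - 5 t\right) + 4 = 4 + t^{2} - 5 t$)
$\left(h{\left(-5 \right)} + 2\right) \left(3 - 1\right) \left(-2\right) = \left(\left(4 + \left(-5\right)^{2} - -25\right) + 2\right) \left(3 - 1\right) \left(-2\right) = \left(\left(4 + 25 + 25\right) + 2\right) 2 \left(-2\right) = \left(54 + 2\right) \left(-4\right) = 56 \left(-4\right) = -224$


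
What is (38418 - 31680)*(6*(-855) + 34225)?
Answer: 196042110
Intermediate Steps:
(38418 - 31680)*(6*(-855) + 34225) = 6738*(-5130 + 34225) = 6738*29095 = 196042110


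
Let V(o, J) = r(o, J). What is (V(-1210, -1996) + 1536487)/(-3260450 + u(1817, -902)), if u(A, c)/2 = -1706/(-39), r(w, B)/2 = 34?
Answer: -59925645/127154138 ≈ -0.47128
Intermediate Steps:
r(w, B) = 68 (r(w, B) = 2*34 = 68)
V(o, J) = 68
u(A, c) = 3412/39 (u(A, c) = 2*(-1706/(-39)) = 2*(-1706*(-1/39)) = 2*(1706/39) = 3412/39)
(V(-1210, -1996) + 1536487)/(-3260450 + u(1817, -902)) = (68 + 1536487)/(-3260450 + 3412/39) = 1536555/(-127154138/39) = 1536555*(-39/127154138) = -59925645/127154138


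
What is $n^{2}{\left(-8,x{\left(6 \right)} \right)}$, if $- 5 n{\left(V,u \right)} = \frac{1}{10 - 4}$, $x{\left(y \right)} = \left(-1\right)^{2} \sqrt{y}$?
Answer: $\frac{1}{900} \approx 0.0011111$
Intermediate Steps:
$x{\left(y \right)} = \sqrt{y}$ ($x{\left(y \right)} = 1 \sqrt{y} = \sqrt{y}$)
$n{\left(V,u \right)} = - \frac{1}{30}$ ($n{\left(V,u \right)} = - \frac{1}{5 \left(10 - 4\right)} = - \frac{1}{5 \cdot 6} = \left(- \frac{1}{5}\right) \frac{1}{6} = - \frac{1}{30}$)
$n^{2}{\left(-8,x{\left(6 \right)} \right)} = \left(- \frac{1}{30}\right)^{2} = \frac{1}{900}$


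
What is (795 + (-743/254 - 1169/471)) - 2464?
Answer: -200316025/119634 ≈ -1674.4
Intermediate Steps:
(795 + (-743/254 - 1169/471)) - 2464 = (795 - 646879/119634) - 2464 = 94462151/119634 - 2464 = -200316025/119634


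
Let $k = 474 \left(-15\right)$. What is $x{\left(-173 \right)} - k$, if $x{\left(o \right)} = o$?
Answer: $6937$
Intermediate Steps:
$k = -7110$
$x{\left(-173 \right)} - k = -173 - -7110 = -173 + 7110 = 6937$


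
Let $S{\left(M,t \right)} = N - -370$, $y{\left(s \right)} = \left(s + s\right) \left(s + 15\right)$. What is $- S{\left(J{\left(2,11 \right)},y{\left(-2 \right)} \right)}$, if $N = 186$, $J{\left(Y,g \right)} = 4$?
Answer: $-556$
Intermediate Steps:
$y{\left(s \right)} = 2 s \left(15 + s\right)$
$S{\left(M,t \right)} = 556$ ($S{\left(M,t \right)} = 186 - -370 = 186 + 370 = 556$)
$- S{\left(J{\left(2,11 \right)},y{\left(-2 \right)} \right)} = \left(-1\right) 556 = -556$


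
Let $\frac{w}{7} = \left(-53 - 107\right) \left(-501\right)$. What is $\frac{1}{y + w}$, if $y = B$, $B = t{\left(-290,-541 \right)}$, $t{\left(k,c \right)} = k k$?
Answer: $\frac{1}{645220} \approx 1.5499 \cdot 10^{-6}$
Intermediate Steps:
$t{\left(k,c \right)} = k^{2}$
$w = 561120$ ($w = 7 \left(-53 - 107\right) \left(-501\right) = 7 \left(\left(-160\right) \left(-501\right)\right) = 7 \cdot 80160 = 561120$)
$B = 84100$ ($B = \left(-290\right)^{2} = 84100$)
$y = 84100$
$\frac{1}{y + w} = \frac{1}{84100 + 561120} = \frac{1}{645220}$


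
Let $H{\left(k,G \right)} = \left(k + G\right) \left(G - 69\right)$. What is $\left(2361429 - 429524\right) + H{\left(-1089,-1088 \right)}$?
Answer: $4450694$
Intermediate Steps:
$H{\left(k,G \right)} = \left(-69 + G\right) \left(G + k\right)$ ($H{\left(k,G \right)} = \left(G + k\right) \left(-69 + G\right) = \left(-69 + G\right) \left(G + k\right)$)
$\left(2361429 - 429524\right) + H{\left(-1089,-1088 \right)} = \left(2361429 - 429524\right) - \left(-1335045 - 1183744\right) = 1931905 + \left(1183744 + 75072 + 75141 + 1184832\right) = 1931905 + 2518789 = 4450694$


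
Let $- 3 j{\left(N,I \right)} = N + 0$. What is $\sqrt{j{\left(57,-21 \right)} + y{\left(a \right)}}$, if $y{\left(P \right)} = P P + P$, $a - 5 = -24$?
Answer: $\sqrt{323} \approx 17.972$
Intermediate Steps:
$a = -19$ ($a = 5 - 24 = -19$)
$j{\left(N,I \right)} = - \frac{N}{3}$ ($j{\left(N,I \right)} = - \frac{N + 0}{3} = - \frac{N}{3}$)
$y{\left(P \right)} = P + P^{2}$ ($y{\left(P \right)} = P^{2} + P = P + P^{2}$)
$\sqrt{j{\left(57,-21 \right)} + y{\left(a \right)}} = \sqrt{\left(- \frac{1}{3}\right) 57 - 19 \left(1 - 19\right)} = \sqrt{-19 - -342} = \sqrt{-19 + 342} = \sqrt{323}$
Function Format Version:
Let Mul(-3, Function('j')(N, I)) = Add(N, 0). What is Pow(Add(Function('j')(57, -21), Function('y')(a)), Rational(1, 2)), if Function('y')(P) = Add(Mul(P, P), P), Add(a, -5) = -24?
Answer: Pow(323, Rational(1, 2)) ≈ 17.972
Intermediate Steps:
a = -19 (a = Add(5, -24) = -19)
Function('j')(N, I) = Mul(Rational(-1, 3), N) (Function('j')(N, I) = Mul(Rational(-1, 3), Add(N, 0)) = Mul(Rational(-1, 3), N))
Function('y')(P) = Add(P, Pow(P, 2)) (Function('y')(P) = Add(Pow(P, 2), P) = Add(P, Pow(P, 2)))
Pow(Add(Function('j')(57, -21), Function('y')(a)), Rational(1, 2)) = Pow(Add(Mul(Rational(-1, 3), 57), Mul(-19, Add(1, -19))), Rational(1, 2)) = Pow(Add(-19, Mul(-19, -18)), Rational(1, 2)) = Pow(Add(-19, 342), Rational(1, 2)) = Pow(323, Rational(1, 2))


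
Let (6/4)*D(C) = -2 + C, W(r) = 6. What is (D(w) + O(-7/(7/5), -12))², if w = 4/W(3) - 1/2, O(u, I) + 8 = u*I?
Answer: 208849/81 ≈ 2578.4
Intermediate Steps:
O(u, I) = -8 + I*u (O(u, I) = -8 + u*I = -8 + I*u)
w = ⅙ (w = 4/6 - 1/2 = 4*(⅙) - 1*½ = ⅔ - ½ = ⅙ ≈ 0.16667)
D(C) = -4/3 + 2*C/3 (D(C) = 2*(-2 + C)/3 = -4/3 + 2*C/3)
(D(w) + O(-7/(7/5), -12))² = ((-4/3 + (⅔)*(⅙)) + (-8 - (-84)/(7/5)))² = ((-4/3 + ⅑) + (-8 - (-84)/(7*(⅕))))² = (-11/9 + (-8 - (-84)/7/5))² = (-11/9 + (-8 - (-84)*5/7))² = (-11/9 + (-8 - 12*(-5)))² = (-11/9 + (-8 + 60))² = (-11/9 + 52)² = (457/9)² = 208849/81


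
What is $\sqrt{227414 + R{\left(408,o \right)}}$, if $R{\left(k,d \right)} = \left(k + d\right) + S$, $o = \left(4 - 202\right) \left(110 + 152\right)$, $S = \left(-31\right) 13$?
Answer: $\sqrt{175543} \approx 418.98$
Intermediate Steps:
$S = -403$
$o = -51876$ ($o = \left(-198\right) 262 = -51876$)
$R{\left(k,d \right)} = -403 + d + k$ ($R{\left(k,d \right)} = \left(k + d\right) - 403 = \left(d + k\right) - 403 = -403 + d + k$)
$\sqrt{227414 + R{\left(408,o \right)}} = \sqrt{227414 - 51871} = \sqrt{175543}$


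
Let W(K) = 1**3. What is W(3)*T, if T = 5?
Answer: 5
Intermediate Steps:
W(K) = 1
W(3)*T = 1*5 = 5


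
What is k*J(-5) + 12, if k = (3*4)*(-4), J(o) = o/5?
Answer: 60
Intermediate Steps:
J(o) = o/5 (J(o) = o*(1/5) = o/5)
k = -48 (k = 12*(-4) = -48)
k*J(-5) + 12 = -48*(-5)/5 + 12 = -48*(-1) + 12 = 48 + 12 = 60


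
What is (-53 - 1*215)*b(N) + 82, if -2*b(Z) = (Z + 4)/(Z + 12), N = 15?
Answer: 4760/27 ≈ 176.30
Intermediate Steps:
b(Z) = -(4 + Z)/(2*(12 + Z)) (b(Z) = -(Z + 4)/(2*(Z + 12)) = -(4 + Z)/(2*(12 + Z)))
(-53 - 1*215)*b(N) + 82 = (-53 - 1*215)*((-4 - 1*15)/(2*(12 + 15))) + 82 = (-53 - 215)*((½)*(-4 - 15)/27) + 82 = -134*(-19)/27 + 82 = -268*(-19/54) + 82 = 2546/27 + 82 = 4760/27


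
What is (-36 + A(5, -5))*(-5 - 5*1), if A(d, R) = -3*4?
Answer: 480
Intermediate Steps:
A(d, R) = -12
(-36 + A(5, -5))*(-5 - 5*1) = (-36 - 12)*(-5 - 5*1) = -48*(-5 - 5) = -48*(-10) = 480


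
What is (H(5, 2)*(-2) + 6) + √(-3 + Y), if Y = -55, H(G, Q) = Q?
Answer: 2 + I*√58 ≈ 2.0 + 7.6158*I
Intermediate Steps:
(H(5, 2)*(-2) + 6) + √(-3 + Y) = (2*(-2) + 6) + √(-3 - 55) = (-4 + 6) + √(-58) = 2 + I*√58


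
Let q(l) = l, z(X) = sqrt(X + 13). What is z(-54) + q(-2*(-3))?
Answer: 6 + I*sqrt(41) ≈ 6.0 + 6.4031*I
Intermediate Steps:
z(X) = sqrt(13 + X)
z(-54) + q(-2*(-3)) = sqrt(13 - 54) - 2*(-3) = sqrt(-41) + 6 = I*sqrt(41) + 6 = 6 + I*sqrt(41)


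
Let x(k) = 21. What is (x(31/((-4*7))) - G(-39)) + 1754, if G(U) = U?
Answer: 1814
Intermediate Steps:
(x(31/((-4*7))) - G(-39)) + 1754 = (21 - 1*(-39)) + 1754 = (21 + 39) + 1754 = 60 + 1754 = 1814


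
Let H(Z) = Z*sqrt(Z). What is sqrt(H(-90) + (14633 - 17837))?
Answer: 3*sqrt(-356 - 30*I*sqrt(10)) ≈ 7.4771 - 57.096*I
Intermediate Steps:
H(Z) = Z**(3/2)
sqrt(H(-90) + (14633 - 17837)) = sqrt((-90)**(3/2) + (14633 - 17837)) = sqrt(-270*I*sqrt(10) - 3204) = sqrt(-3204 - 270*I*sqrt(10))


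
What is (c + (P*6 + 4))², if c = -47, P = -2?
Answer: 3025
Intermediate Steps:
(c + (P*6 + 4))² = (-47 + (-2*6 + 4))² = (-47 + (-12 + 4))² = (-47 - 8)² = (-55)² = 3025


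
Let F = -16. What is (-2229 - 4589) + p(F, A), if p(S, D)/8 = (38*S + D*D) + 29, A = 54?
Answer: 11878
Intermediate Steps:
p(S, D) = 232 + 8*D² + 304*S (p(S, D) = 8*((38*S + D*D) + 29) = 8*((38*S + D²) + 29) = 8*((D² + 38*S) + 29) = 8*(29 + D² + 38*S) = 232 + 8*D² + 304*S)
(-2229 - 4589) + p(F, A) = (-2229 - 4589) + (232 + 8*54² + 304*(-16)) = -6818 + (232 + 8*2916 - 4864) = -6818 + (232 + 23328 - 4864) = -6818 + 18696 = 11878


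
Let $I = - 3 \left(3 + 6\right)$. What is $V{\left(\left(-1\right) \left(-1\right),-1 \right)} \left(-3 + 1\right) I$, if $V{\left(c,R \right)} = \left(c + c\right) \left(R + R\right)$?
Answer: $-216$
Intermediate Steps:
$V{\left(c,R \right)} = 4 R c$ ($V{\left(c,R \right)} = 2 c 2 R = 4 R c$)
$I = -27$ ($I = \left(-3\right) 9 = -27$)
$V{\left(\left(-1\right) \left(-1\right),-1 \right)} \left(-3 + 1\right) I = 4 \left(-1\right) \left(\left(-1\right) \left(-1\right)\right) \left(-3 + 1\right) \left(-27\right) = 4 \left(-1\right) 1 \left(-2\right) \left(-27\right) = \left(-4\right) \left(-2\right) \left(-27\right) = 8 \left(-27\right) = -216$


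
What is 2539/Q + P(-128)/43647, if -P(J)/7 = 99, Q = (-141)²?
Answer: 32347400/289248669 ≈ 0.11183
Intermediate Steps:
Q = 19881
P(J) = -693 (P(J) = -7*99 = -693)
2539/Q + P(-128)/43647 = 2539/19881 - 693/43647 = 2539*(1/19881) - 693*1/43647 = 2539/19881 - 231/14549 = 32347400/289248669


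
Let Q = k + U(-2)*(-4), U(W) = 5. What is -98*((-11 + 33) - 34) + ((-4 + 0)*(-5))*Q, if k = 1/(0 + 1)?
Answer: 796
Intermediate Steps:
k = 1 (k = 1/1 = 1)
Q = -19 (Q = 1 + 5*(-4) = 1 - 20 = -19)
-98*((-11 + 33) - 34) + ((-4 + 0)*(-5))*Q = -98*((-11 + 33) - 34) + ((-4 + 0)*(-5))*(-19) = -98*(22 - 34) - 4*(-5)*(-19) = -98*(-12) + 20*(-19) = 1176 - 380 = 796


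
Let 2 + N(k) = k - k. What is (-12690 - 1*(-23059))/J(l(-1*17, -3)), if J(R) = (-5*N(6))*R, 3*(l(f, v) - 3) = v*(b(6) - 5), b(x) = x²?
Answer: -10369/280 ≈ -37.032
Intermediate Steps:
N(k) = -2 (N(k) = -2 + (k - k) = -2 + 0 = -2)
l(f, v) = 3 + 31*v/3 (l(f, v) = 3 + (v*(6² - 5))/3 = 3 + (v*(36 - 5))/3 = 3 + (v*31)/3 = 3 + (31*v)/3 = 3 + 31*v/3)
J(R) = 10*R (J(R) = (-5*(-2))*R = 10*R)
(-12690 - 1*(-23059))/J(l(-1*17, -3)) = (-12690 - 1*(-23059))/((10*(3 + (31/3)*(-3)))) = (-12690 + 23059)/((10*(3 - 31))) = 10369/((10*(-28))) = 10369/(-280) = 10369*(-1/280) = -10369/280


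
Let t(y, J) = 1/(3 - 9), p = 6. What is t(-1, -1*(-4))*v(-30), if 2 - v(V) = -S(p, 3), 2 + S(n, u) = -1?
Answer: 1/6 ≈ 0.16667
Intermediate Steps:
S(n, u) = -3 (S(n, u) = -2 - 1 = -3)
t(y, J) = -1/6 (t(y, J) = 1/(-6) = -1/6)
v(V) = -1 (v(V) = 2 - (-1)*(-3) = 2 - 1*3 = 2 - 3 = -1)
t(-1, -1*(-4))*v(-30) = -1/6*(-1) = 1/6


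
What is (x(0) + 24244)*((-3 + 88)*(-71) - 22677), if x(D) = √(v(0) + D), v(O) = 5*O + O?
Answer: -696093728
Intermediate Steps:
v(O) = 6*O
x(D) = √D (x(D) = √(6*0 + D) = √(0 + D) = √D)
(x(0) + 24244)*((-3 + 88)*(-71) - 22677) = (√0 + 24244)*((-3 + 88)*(-71) - 22677) = (0 + 24244)*(85*(-71) - 22677) = 24244*(-6035 - 22677) = 24244*(-28712) = -696093728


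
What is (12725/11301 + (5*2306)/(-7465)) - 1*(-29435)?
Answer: 496631826274/16872393 ≈ 29435.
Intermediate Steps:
(12725/11301 + (5*2306)/(-7465)) - 1*(-29435) = (12725*(1/11301) + 11530*(-1/7465)) + 29435 = (12725/11301 - 2306/1493) + 29435 = -7061681/16872393 + 29435 = 496631826274/16872393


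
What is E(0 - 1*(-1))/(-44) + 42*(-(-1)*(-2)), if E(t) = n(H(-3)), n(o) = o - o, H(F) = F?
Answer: -84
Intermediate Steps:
n(o) = 0
E(t) = 0
E(0 - 1*(-1))/(-44) + 42*(-(-1)*(-2)) = 0/(-44) + 42*(-(-1)*(-2)) = 0*(-1/44) + 42*(-1*2) = 0 + 42*(-2) = 0 - 84 = -84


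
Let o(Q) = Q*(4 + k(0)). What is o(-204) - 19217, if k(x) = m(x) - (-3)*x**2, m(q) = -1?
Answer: -19829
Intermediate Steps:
k(x) = -1 + 3*x**2 (k(x) = -1 - (-3)*x**2 = -1 + 3*x**2)
o(Q) = 3*Q (o(Q) = Q*(4 + (-1 + 3*0**2)) = Q*(4 + (-1 + 3*0)) = Q*(4 + (-1 + 0)) = Q*(4 - 1) = Q*3 = 3*Q)
o(-204) - 19217 = 3*(-204) - 19217 = -612 - 19217 = -19829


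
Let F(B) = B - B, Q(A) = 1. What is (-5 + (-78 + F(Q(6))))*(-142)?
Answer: 11786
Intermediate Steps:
F(B) = 0
(-5 + (-78 + F(Q(6))))*(-142) = (-5 + (-78 + 0))*(-142) = (-5 - 78)*(-142) = -83*(-142) = 11786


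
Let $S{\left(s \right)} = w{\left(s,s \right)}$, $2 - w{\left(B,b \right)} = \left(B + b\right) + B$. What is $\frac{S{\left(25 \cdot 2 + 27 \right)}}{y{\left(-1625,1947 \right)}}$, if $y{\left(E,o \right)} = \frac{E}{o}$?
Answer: $\frac{445863}{1625} \approx 274.38$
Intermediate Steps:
$w{\left(B,b \right)} = 2 - b - 2 B$ ($w{\left(B,b \right)} = 2 - \left(\left(B + b\right) + B\right) = 2 - \left(b + 2 B\right) = 2 - b - 2 B$)
$S{\left(s \right)} = 2 - 3 s$ ($S{\left(s \right)} = 2 - s - 2 s = 2 - 3 s$)
$\frac{S{\left(25 \cdot 2 + 27 \right)}}{y{\left(-1625,1947 \right)}} = \frac{2 - 3 \left(25 \cdot 2 + 27\right)}{\left(-1625\right) \frac{1}{1947}} = \frac{2 - 3 \left(50 + 27\right)}{\left(-1625\right) \frac{1}{1947}} = \frac{2 - 231}{- \frac{1625}{1947}} = \left(2 - 231\right) \left(- \frac{1947}{1625}\right) = \left(-229\right) \left(- \frac{1947}{1625}\right) = \frac{445863}{1625}$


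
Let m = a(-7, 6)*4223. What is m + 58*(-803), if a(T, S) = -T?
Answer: -17013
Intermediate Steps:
m = 29561 (m = -1*(-7)*4223 = 7*4223 = 29561)
m + 58*(-803) = 29561 + 58*(-803) = 29561 - 46574 = -17013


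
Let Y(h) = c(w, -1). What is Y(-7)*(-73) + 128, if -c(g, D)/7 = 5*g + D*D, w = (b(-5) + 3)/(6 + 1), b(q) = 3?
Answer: 2829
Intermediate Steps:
w = 6/7 (w = (3 + 3)/(6 + 1) = 6/7 ≈ 0.85714)
c(g, D) = -35*g - 7*D² (c(g, D) = -7*(5*g + D*D) = -7*(5*g + D²) = -7*(D² + 5*g) = -35*g - 7*D²)
Y(h) = -37 (Y(h) = -35*6/7 - 7*(-1)² = -30 - 7*1 = -30 - 7 = -37)
Y(-7)*(-73) + 128 = -37*(-73) + 128 = 2701 + 128 = 2829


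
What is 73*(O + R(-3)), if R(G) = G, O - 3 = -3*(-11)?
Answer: 2409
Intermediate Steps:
O = 36 (O = 3 - 3*(-11) = 3 + 33 = 36)
73*(O + R(-3)) = 73*(36 - 3) = 73*33 = 2409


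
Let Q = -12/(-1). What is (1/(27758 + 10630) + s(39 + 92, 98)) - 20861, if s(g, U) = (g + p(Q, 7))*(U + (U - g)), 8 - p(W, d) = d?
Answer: -471443027/38388 ≈ -12281.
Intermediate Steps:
Q = 12 (Q = -12*(-1) = 12)
p(W, d) = 8 - d
s(g, U) = (1 + g)*(-g + 2*U) (s(g, U) = (g + (8 - 1*7))*(U + (U - g)) = (g + (8 - 7))*(-g + 2*U) = (g + 1)*(-g + 2*U) = (1 + g)*(-g + 2*U))
(1/(27758 + 10630) + s(39 + 92, 98)) - 20861 = (1/(27758 + 10630) + (-(39 + 92) - (39 + 92)² + 2*98 + 2*98*(39 + 92))) - 20861 = (1/38388 + (-1*131 - 1*131² + 196 + 2*98*131)) - 20861 = (1/38388 + (-131 - 1*17161 + 196 + 25676)) - 20861 = (1/38388 + (-131 - 17161 + 196 + 25676)) - 20861 = (1/38388 + 8580) - 20861 = 329369041/38388 - 20861 = -471443027/38388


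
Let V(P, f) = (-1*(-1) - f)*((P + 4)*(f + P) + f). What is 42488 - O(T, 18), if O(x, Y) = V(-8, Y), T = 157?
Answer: 42114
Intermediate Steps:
V(P, f) = (1 - f)*(f + (4 + P)*(P + f)) (V(P, f) = (1 - f)*((4 + P)*(P + f) + f) = (1 - f)*(f + (4 + P)*(P + f)))
O(x, Y) = 32 - 35*Y + 3*Y**2 (O(x, Y) = (-8)**2 - 5*Y**2 + 4*(-8) + 5*Y - 1*(-8)*Y**2 - 1*Y*(-8)**2 - 3*(-8)*Y = 64 - 5*Y**2 - 32 + 5*Y + 8*Y**2 - 1*Y*64 + 24*Y = 64 - 5*Y**2 - 32 + 5*Y + 8*Y**2 - 64*Y + 24*Y = 32 - 35*Y + 3*Y**2)
42488 - O(T, 18) = 42488 - (32 - 35*18 + 3*18**2) = 42488 - (32 - 630 + 3*324) = 42488 - (32 - 630 + 972) = 42488 - 1*374 = 42488 - 374 = 42114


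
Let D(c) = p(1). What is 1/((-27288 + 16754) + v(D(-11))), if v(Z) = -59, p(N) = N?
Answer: -1/10593 ≈ -9.4402e-5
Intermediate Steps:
D(c) = 1
1/((-27288 + 16754) + v(D(-11))) = 1/((-27288 + 16754) - 59) = 1/(-10534 - 59) = 1/(-10593) = -1/10593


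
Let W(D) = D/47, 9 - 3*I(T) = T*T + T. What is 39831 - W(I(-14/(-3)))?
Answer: 50545696/1269 ≈ 39831.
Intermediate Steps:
I(T) = 3 - T/3 - T²/3 (I(T) = 3 - (T*T + T)/3 = 3 - (T² + T)/3 = 3 - (T + T²)/3 = 3 + (-T/3 - T²/3) = 3 - T/3 - T²/3)
W(D) = D/47 (W(D) = D*(1/47) = D/47)
39831 - W(I(-14/(-3))) = 39831 - (3 - (-14)/(3*(-3)) - (-14/(-3))²/3)/47 = 39831 - (3 - (-14)*(-1)/(3*3) - (-14*(-⅓))²/3)/47 = 39831 - (3 - ⅓*14/3 - (14/3)²/3)/47 = 39831 - (3 - 14/9 - ⅓*196/9)/47 = 39831 - (3 - 14/9 - 196/27)/47 = 39831 - (-157)/(47*27) = 39831 - 1*(-157/1269) = 39831 + 157/1269 = 50545696/1269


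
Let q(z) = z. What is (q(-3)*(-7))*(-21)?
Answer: -441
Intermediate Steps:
(q(-3)*(-7))*(-21) = -3*(-7)*(-21) = 21*(-21) = -441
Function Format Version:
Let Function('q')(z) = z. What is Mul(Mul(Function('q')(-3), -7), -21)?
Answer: -441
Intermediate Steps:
Mul(Mul(Function('q')(-3), -7), -21) = Mul(Mul(-3, -7), -21) = Mul(21, -21) = -441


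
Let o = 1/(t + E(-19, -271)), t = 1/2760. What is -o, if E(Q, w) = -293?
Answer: 2760/808679 ≈ 0.0034130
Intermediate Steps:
t = 1/2760 ≈ 0.00036232
o = -2760/808679 (o = 1/(1/2760 - 293) = 1/(-808679/2760) = -2760/808679 ≈ -0.0034130)
-o = -1*(-2760/808679) = 2760/808679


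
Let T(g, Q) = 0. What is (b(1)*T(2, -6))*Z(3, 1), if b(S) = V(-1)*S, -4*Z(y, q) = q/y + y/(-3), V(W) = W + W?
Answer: 0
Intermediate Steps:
V(W) = 2*W
Z(y, q) = y/12 - q/(4*y) (Z(y, q) = -(q/y + y/(-3))/4 = -(q/y + y*(-⅓))/4 = -(q/y - y/3)/4 = -(-y/3 + q/y)/4 = y/12 - q/(4*y))
b(S) = -2*S (b(S) = (2*(-1))*S = -2*S)
(b(1)*T(2, -6))*Z(3, 1) = (-2*1*0)*((1/12)*3 - ¼*1/3) = (-2*0)*(¼ - ¼*1*⅓) = 0*(¼ - 1/12) = 0*(⅙) = 0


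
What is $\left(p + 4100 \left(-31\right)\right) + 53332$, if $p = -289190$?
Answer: $-362958$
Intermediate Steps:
$\left(p + 4100 \left(-31\right)\right) + 53332 = \left(-289190 + 4100 \left(-31\right)\right) + 53332 = \left(-289190 - 127100\right) + 53332 = -416290 + 53332 = -362958$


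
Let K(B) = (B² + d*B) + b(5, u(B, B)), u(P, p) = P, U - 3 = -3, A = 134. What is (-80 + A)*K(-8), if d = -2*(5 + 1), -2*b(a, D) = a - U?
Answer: 8505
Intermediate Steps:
U = 0 (U = 3 - 3 = 0)
b(a, D) = -a/2 (b(a, D) = -(a - 1*0)/2 = -(a + 0)/2 = -a/2)
d = -12 (d = -2*6 = -12)
K(B) = -5/2 + B² - 12*B (K(B) = (B² - 12*B) - ½*5 = (B² - 12*B) - 5/2 = -5/2 + B² - 12*B)
(-80 + A)*K(-8) = (-80 + 134)*(-5/2 + (-8)² - 12*(-8)) = 54*(-5/2 + 64 + 96) = 54*(315/2) = 8505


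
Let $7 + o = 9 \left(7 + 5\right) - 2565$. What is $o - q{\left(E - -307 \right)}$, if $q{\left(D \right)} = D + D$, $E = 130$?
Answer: $-3338$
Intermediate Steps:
$o = -2464$ ($o = -7 + \left(9 \left(7 + 5\right) - 2565\right) = -7 + \left(9 \cdot 12 - 2565\right) = -7 + \left(108 - 2565\right) = -7 - 2457 = -2464$)
$q{\left(D \right)} = 2 D$
$o - q{\left(E - -307 \right)} = -2464 - 2 \left(130 - -307\right) = -2464 - 2 \left(130 + 307\right) = -2464 - 2 \cdot 437 = -2464 - 874 = -3338$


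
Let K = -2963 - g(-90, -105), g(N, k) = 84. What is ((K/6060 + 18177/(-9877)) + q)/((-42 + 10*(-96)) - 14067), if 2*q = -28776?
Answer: 10377452053/10866858660 ≈ 0.95496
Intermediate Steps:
q = -14388 (q = (1/2)*(-28776) = -14388)
K = -3047 (K = -2963 - 1*84 = -2963 - 84 = -3047)
((K/6060 + 18177/(-9877)) + q)/((-42 + 10*(-96)) - 14067) = ((-3047/6060 + 18177/(-9877)) - 14388)/((-42 + 10*(-96)) - 14067) = ((-3047*1/6060 + 18177*(-1/9877)) - 14388)/((-42 - 960) - 14067) = ((-3047/6060 - 219/119) - 14388)/(-1002 - 14067) = (-1689733/721140 - 14388)/(-15069) = -10377452053/721140*(-1/15069) = 10377452053/10866858660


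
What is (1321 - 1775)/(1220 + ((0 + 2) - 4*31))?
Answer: -227/549 ≈ -0.41348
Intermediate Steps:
(1321 - 1775)/(1220 + ((0 + 2) - 4*31)) = -454/(1220 + (2 - 124)) = -454/(1220 - 122) = -454/1098 = -454*1/1098 = -227/549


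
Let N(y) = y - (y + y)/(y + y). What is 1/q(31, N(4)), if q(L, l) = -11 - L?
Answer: -1/42 ≈ -0.023810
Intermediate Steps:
N(y) = -1 + y (N(y) = y - 2*y/(2*y) = y - 2*y*1/(2*y) = y - 1*1 = y - 1 = -1 + y)
1/q(31, N(4)) = 1/(-11 - 1*31) = 1/(-11 - 31) = 1/(-42) = -1/42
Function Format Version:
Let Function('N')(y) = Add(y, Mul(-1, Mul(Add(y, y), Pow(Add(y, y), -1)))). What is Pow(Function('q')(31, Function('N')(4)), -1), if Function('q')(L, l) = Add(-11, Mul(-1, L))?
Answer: Rational(-1, 42) ≈ -0.023810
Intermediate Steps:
Function('N')(y) = Add(-1, y) (Function('N')(y) = Add(y, Mul(-1, Mul(Mul(2, y), Pow(Mul(2, y), -1)))) = Add(y, Mul(-1, Mul(Mul(2, y), Mul(Rational(1, 2), Pow(y, -1))))) = Add(y, Mul(-1, 1)) = Add(y, -1) = Add(-1, y))
Pow(Function('q')(31, Function('N')(4)), -1) = Pow(Add(-11, Mul(-1, 31)), -1) = Pow(Add(-11, -31), -1) = Pow(-42, -1) = Rational(-1, 42)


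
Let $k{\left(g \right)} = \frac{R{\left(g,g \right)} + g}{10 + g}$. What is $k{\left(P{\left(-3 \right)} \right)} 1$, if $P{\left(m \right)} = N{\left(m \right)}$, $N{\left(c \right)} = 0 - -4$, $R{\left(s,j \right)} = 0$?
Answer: $\frac{2}{7} \approx 0.28571$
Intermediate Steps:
$N{\left(c \right)} = 4$ ($N{\left(c \right)} = 0 + 4 = 4$)
$P{\left(m \right)} = 4$
$k{\left(g \right)} = \frac{g}{10 + g}$ ($k{\left(g \right)} = \frac{0 + g}{10 + g} = \frac{g}{10 + g}$)
$k{\left(P{\left(-3 \right)} \right)} 1 = \frac{4}{10 + 4} \cdot 1 = \frac{4}{14} \cdot 1 = 4 \cdot \frac{1}{14} \cdot 1 = \frac{2}{7} \cdot 1 = \frac{2}{7}$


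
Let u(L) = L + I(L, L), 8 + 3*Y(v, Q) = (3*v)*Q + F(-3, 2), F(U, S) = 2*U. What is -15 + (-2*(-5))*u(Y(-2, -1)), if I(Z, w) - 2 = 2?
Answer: -5/3 ≈ -1.6667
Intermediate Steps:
I(Z, w) = 4 (I(Z, w) = 2 + 2 = 4)
Y(v, Q) = -14/3 + Q*v (Y(v, Q) = -8/3 + ((3*v)*Q + 2*(-3))/3 = -8/3 + (3*Q*v - 6)/3 = -8/3 + (-6 + 3*Q*v)/3 = -8/3 + (-2 + Q*v) = -14/3 + Q*v)
u(L) = 4 + L (u(L) = L + 4 = 4 + L)
-15 + (-2*(-5))*u(Y(-2, -1)) = -15 + (-2*(-5))*(4 + (-14/3 - 1*(-2))) = -15 + 10*(4 + (-14/3 + 2)) = -15 + 10*(4 - 8/3) = -15 + 10*(4/3) = -15 + 40/3 = -5/3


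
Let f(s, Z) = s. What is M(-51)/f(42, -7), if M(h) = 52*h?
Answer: -442/7 ≈ -63.143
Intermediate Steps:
M(-51)/f(42, -7) = (52*(-51))/42 = -2652*1/42 = -442/7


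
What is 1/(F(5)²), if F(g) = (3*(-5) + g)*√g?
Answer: 1/500 ≈ 0.0020000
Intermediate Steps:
F(g) = √g*(-15 + g) (F(g) = (-15 + g)*√g = √g*(-15 + g))
1/(F(5)²) = 1/((√5*(-15 + 5))²) = 1/((√5*(-10))²) = 1/((-10*√5)²) = 1/500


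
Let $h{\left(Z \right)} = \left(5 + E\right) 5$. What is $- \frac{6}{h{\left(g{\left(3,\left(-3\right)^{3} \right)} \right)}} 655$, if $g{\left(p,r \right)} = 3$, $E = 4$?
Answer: $- \frac{262}{3} \approx -87.333$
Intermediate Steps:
$h{\left(Z \right)} = 45$ ($h{\left(Z \right)} = \left(5 + 4\right) 5 = 9 \cdot 5 = 45$)
$- \frac{6}{h{\left(g{\left(3,\left(-3\right)^{3} \right)} \right)}} 655 = - \frac{6}{45} \cdot 655 = \left(-6\right) \frac{1}{45} \cdot 655 = \left(- \frac{2}{15}\right) 655 = - \frac{262}{3}$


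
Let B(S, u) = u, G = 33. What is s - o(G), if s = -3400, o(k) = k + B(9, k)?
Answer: -3466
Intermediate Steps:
o(k) = 2*k (o(k) = k + k = 2*k)
s - o(G) = -3400 - 2*33 = -3400 - 1*66 = -3400 - 66 = -3466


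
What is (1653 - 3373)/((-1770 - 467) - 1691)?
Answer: 215/491 ≈ 0.43788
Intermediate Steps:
(1653 - 3373)/((-1770 - 467) - 1691) = -1720/(-2237 - 1691) = -1720/(-3928) = -1720*(-1/3928) = 215/491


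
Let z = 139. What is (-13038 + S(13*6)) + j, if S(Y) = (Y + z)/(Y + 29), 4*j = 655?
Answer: -5509311/428 ≈ -12872.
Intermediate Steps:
j = 655/4 (j = (¼)*655 = 655/4 ≈ 163.75)
S(Y) = (139 + Y)/(29 + Y) (S(Y) = (Y + 139)/(Y + 29) = (139 + Y)/(29 + Y))
(-13038 + S(13*6)) + j = (-13038 + (139 + 13*6)/(29 + 13*6)) + 655/4 = (-13038 + (139 + 78)/(29 + 78)) + 655/4 = (-13038 + 217/107) + 655/4 = -1394849/107 + 655/4 = -5509311/428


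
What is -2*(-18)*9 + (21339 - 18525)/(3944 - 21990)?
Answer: 417435/1289 ≈ 323.84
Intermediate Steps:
-2*(-18)*9 + (21339 - 18525)/(3944 - 21990) = 36*9 + 2814/(-18046) = 324 + 2814*(-1/18046) = 324 - 201/1289 = 417435/1289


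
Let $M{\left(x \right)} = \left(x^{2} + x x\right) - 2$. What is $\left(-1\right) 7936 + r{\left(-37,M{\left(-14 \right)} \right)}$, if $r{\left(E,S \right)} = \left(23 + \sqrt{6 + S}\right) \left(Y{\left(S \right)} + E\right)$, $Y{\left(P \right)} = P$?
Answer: $183 + 2118 \sqrt{11} \approx 7207.6$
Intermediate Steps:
$M{\left(x \right)} = -2 + 2 x^{2}$ ($M{\left(x \right)} = \left(x^{2} + x^{2}\right) - 2 = 2 x^{2} - 2 = -2 + 2 x^{2}$)
$r{\left(E,S \right)} = \left(23 + \sqrt{6 + S}\right) \left(E + S\right)$ ($r{\left(E,S \right)} = \left(23 + \sqrt{6 + S}\right) \left(S + E\right) = \left(23 + \sqrt{6 + S}\right) \left(E + S\right)$)
$\left(-1\right) 7936 + r{\left(-37,M{\left(-14 \right)} \right)} = \left(-1\right) 7936 + \left(23 \left(-37\right) + 23 \left(-2 + 2 \left(-14\right)^{2}\right) - 37 \sqrt{6 - \left(2 - 2 \left(-14\right)^{2}\right)} + \left(-2 + 2 \left(-14\right)^{2}\right) \sqrt{6 - \left(2 - 2 \left(-14\right)^{2}\right)}\right) = -7936 - \left(851 - 23 \left(-2 + 2 \cdot 196\right) + 37 \sqrt{6 + \left(-2 + 2 \cdot 196\right)} - \left(-2 + 2 \cdot 196\right) \sqrt{6 + \left(-2 + 2 \cdot 196\right)}\right) = -7936 - \left(851 - 23 \left(-2 + 392\right) + 37 \sqrt{6 + \left(-2 + 392\right)} - \left(-2 + 392\right) \sqrt{6 + \left(-2 + 392\right)}\right) = -7936 + \left(-851 + 23 \cdot 390 - 37 \sqrt{6 + 390} + 390 \sqrt{6 + 390}\right) = -7936 + \left(-851 + 8970 - 37 \sqrt{396} + 390 \sqrt{396}\right) = -7936 + \left(-851 + 8970 - 37 \cdot 6 \sqrt{11} + 390 \cdot 6 \sqrt{11}\right) = -7936 + \left(-851 + 8970 - 222 \sqrt{11} + 2340 \sqrt{11}\right) = -7936 + \left(8119 + 2118 \sqrt{11}\right) = 183 + 2118 \sqrt{11}$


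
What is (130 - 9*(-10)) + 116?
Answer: 336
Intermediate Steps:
(130 - 9*(-10)) + 116 = (130 + 90) + 116 = 220 + 116 = 336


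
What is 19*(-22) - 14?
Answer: -432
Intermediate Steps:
19*(-22) - 14 = -418 - 14 = -432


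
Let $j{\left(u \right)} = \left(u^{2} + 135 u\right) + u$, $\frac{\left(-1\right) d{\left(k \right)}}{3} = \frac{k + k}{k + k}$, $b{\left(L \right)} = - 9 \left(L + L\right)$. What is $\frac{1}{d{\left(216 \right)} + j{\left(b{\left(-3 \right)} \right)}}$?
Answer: $\frac{1}{10257} \approx 9.7494 \cdot 10^{-5}$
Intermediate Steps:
$b{\left(L \right)} = - 18 L$ ($b{\left(L \right)} = - 9 \cdot 2 L = - 18 L$)
$d{\left(k \right)} = -3$ ($d{\left(k \right)} = - 3 \frac{k + k}{k + k} = - 3 \frac{2 k}{2 k} = - 3 \cdot 2 k \frac{1}{2 k} = \left(-3\right) 1 = -3$)
$j{\left(u \right)} = u^{2} + 136 u$
$\frac{1}{d{\left(216 \right)} + j{\left(b{\left(-3 \right)} \right)}} = \frac{1}{-3 + \left(-18\right) \left(-3\right) \left(136 - -54\right)} = \frac{1}{-3 + 54 \left(136 + 54\right)} = \frac{1}{-3 + 54 \cdot 190} = \frac{1}{-3 + 10260} = \frac{1}{10257}$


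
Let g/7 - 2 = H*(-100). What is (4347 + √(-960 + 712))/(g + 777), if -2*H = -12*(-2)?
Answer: 621/1313 + 2*I*√62/9191 ≈ 0.47296 + 0.0017134*I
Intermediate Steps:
H = -12 (H = -(-6)*(-2) = -½*24 = -12)
g = 8414 (g = 14 + 7*(-12*(-100)) = 14 + 7*1200 = 14 + 8400 = 8414)
(4347 + √(-960 + 712))/(g + 777) = (4347 + √(-960 + 712))/(8414 + 777) = (4347 + √(-248))/9191 = (4347 + 2*I*√62)*(1/9191) = 621/1313 + 2*I*√62/9191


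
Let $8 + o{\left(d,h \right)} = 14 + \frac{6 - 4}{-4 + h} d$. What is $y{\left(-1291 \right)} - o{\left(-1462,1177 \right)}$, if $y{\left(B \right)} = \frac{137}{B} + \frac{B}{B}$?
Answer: $- \frac{232796}{89079} \approx -2.6134$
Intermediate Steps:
$y{\left(B \right)} = 1 + \frac{137}{B}$ ($y{\left(B \right)} = \frac{137}{B} + 1 = 1 + \frac{137}{B}$)
$o{\left(d,h \right)} = 6 + \frac{2 d}{-4 + h}$ ($o{\left(d,h \right)} = -8 + \left(14 + \frac{6 - 4}{-4 + h} d\right) = -8 + \left(14 + \frac{2}{-4 + h} d\right) = -8 + \left(14 + \frac{2 d}{-4 + h}\right) = 6 + \frac{2 d}{-4 + h}$)
$y{\left(-1291 \right)} - o{\left(-1462,1177 \right)} = \frac{137 - 1291}{-1291} - \frac{2 \left(-12 - 1462 + 3 \cdot 1177\right)}{-4 + 1177} = \left(- \frac{1}{1291}\right) \left(-1154\right) - \frac{2 \left(-12 - 1462 + 3531\right)}{1173} = \frac{1154}{1291} - 2 \cdot \frac{1}{1173} \cdot 2057 = \frac{1154}{1291} - \frac{242}{69} = - \frac{232796}{89079}$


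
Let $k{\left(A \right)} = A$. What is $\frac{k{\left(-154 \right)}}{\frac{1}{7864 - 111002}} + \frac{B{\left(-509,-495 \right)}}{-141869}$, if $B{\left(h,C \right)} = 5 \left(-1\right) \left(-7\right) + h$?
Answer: $\frac{2253341078462}{141869} \approx 1.5883 \cdot 10^{7}$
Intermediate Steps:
$B{\left(h,C \right)} = 35 + h$ ($B{\left(h,C \right)} = \left(-5\right) \left(-7\right) + h = 35 + h$)
$\frac{k{\left(-154 \right)}}{\frac{1}{7864 - 111002}} + \frac{B{\left(-509,-495 \right)}}{-141869} = - \frac{154}{\frac{1}{7864 - 111002}} + \frac{35 - 509}{-141869} = - \frac{154}{\frac{1}{-103138}} - - \frac{474}{141869} = - \frac{154}{- \frac{1}{103138}} + \frac{474}{141869} = \left(-154\right) \left(-103138\right) + \frac{474}{141869} = 15883252 + \frac{474}{141869} = \frac{2253341078462}{141869}$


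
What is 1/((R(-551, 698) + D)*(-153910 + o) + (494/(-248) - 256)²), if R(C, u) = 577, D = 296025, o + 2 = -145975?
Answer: -15376/1367649339760143 ≈ -1.1243e-11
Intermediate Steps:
o = -145977 (o = -2 - 145975 = -145977)
1/((R(-551, 698) + D)*(-153910 + o) + (494/(-248) - 256)²) = 1/((577 + 296025)*(-153910 - 145977) + (494/(-248) - 256)²) = 1/(296602*(-299887) + (494*(-1/248) - 256)²) = 1/(-88947083974 + (-247/124 - 256)²) = 1/(-88947083974 + (-31991/124)²) = 1/(-88947083974 + 1023424081/15376) = 1/(-1367649339760143/15376) = -15376/1367649339760143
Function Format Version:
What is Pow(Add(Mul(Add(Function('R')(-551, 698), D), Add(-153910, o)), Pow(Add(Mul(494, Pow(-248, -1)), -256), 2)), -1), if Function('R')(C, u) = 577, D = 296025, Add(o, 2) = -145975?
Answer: Rational(-15376, 1367649339760143) ≈ -1.1243e-11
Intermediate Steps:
o = -145977 (o = Add(-2, -145975) = -145977)
Pow(Add(Mul(Add(Function('R')(-551, 698), D), Add(-153910, o)), Pow(Add(Mul(494, Pow(-248, -1)), -256), 2)), -1) = Pow(Add(Mul(Add(577, 296025), Add(-153910, -145977)), Pow(Add(Mul(494, Pow(-248, -1)), -256), 2)), -1) = Pow(Add(Mul(296602, -299887), Pow(Add(Mul(494, Rational(-1, 248)), -256), 2)), -1) = Pow(Add(-88947083974, Pow(Add(Rational(-247, 124), -256), 2)), -1) = Pow(Add(-88947083974, Pow(Rational(-31991, 124), 2)), -1) = Pow(Add(-88947083974, Rational(1023424081, 15376)), -1) = Pow(Rational(-1367649339760143, 15376), -1) = Rational(-15376, 1367649339760143)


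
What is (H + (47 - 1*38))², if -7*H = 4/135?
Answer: 72267001/893025 ≈ 80.924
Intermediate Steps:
H = -4/945 (H = -4/(7*135) = -⅐*4/135 = -4/945 ≈ -0.0042328)
(H + (47 - 1*38))² = (-4/945 + (47 - 1*38))² = (-4/945 + (47 - 38))² = (-4/945 + 9)² = (8501/945)² = 72267001/893025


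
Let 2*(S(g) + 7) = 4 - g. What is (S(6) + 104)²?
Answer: 9216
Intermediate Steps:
S(g) = -5 - g/2 (S(g) = -7 + (4 - g)/2 = -7 + (2 - g/2) = -5 - g/2)
(S(6) + 104)² = ((-5 - ½*6) + 104)² = ((-5 - 3) + 104)² = (-8 + 104)² = 96² = 9216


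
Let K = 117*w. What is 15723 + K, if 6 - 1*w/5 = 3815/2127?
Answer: 12892272/709 ≈ 18184.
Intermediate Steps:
w = 44735/2127 (w = 30 - 19075/2127 = 44735/2127 ≈ 21.032)
K = 1744665/709 (K = 117*(44735/2127) = 1744665/709 ≈ 2460.7)
15723 + K = 15723 + 1744665/709 = 12892272/709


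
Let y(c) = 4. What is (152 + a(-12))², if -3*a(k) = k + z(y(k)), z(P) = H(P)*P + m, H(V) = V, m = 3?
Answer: 201601/9 ≈ 22400.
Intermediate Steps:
z(P) = 3 + P² (z(P) = P*P + 3 = P² + 3 = 3 + P²)
a(k) = -19/3 - k/3 (a(k) = -(k + (3 + 4²))/3 = -(k + (3 + 16))/3 = -(k + 19)/3 = -(19 + k)/3 = -19/3 - k/3)
(152 + a(-12))² = (152 + (-19/3 - ⅓*(-12)))² = (152 + (-19/3 + 4))² = (152 - 7/3)² = (449/3)² = 201601/9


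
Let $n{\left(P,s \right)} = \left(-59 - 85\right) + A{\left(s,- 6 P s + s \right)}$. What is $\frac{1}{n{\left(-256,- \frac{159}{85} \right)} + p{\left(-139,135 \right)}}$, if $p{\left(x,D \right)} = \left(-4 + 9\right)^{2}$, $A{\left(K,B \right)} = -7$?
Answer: $- \frac{1}{126} \approx -0.0079365$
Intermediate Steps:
$n{\left(P,s \right)} = -151$ ($n{\left(P,s \right)} = \left(-59 - 85\right) - 7 = -144 - 7 = -151$)
$p{\left(x,D \right)} = 25$ ($p{\left(x,D \right)} = 5^{2} = 25$)
$\frac{1}{n{\left(-256,- \frac{159}{85} \right)} + p{\left(-139,135 \right)}} = \frac{1}{-151 + 25} = \frac{1}{-126} = - \frac{1}{126}$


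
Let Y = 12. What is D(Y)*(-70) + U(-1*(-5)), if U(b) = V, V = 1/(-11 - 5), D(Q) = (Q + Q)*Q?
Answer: -322561/16 ≈ -20160.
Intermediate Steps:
D(Q) = 2*Q² (D(Q) = (2*Q)*Q = 2*Q²)
V = -1/16 (V = 1/(-16) = -1/16 ≈ -0.062500)
U(b) = -1/16
D(Y)*(-70) + U(-1*(-5)) = (2*12²)*(-70) - 1/16 = (2*144)*(-70) - 1/16 = 288*(-70) - 1/16 = -20160 - 1/16 = -322561/16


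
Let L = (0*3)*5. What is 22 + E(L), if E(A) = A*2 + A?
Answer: 22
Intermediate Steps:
L = 0 (L = 0*5 = 0)
E(A) = 3*A (E(A) = 2*A + A = 3*A)
22 + E(L) = 22 + 3*0 = 22 + 0 = 22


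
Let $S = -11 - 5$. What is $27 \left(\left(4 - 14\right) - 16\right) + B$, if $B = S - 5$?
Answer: $-723$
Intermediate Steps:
$S = -16$ ($S = -11 - 5 = -16$)
$B = -21$ ($B = -16 - 5 = -21$)
$27 \left(\left(4 - 14\right) - 16\right) + B = 27 \left(\left(4 - 14\right) - 16\right) - 21 = 27 \left(-10 - 16\right) - 21 = 27 \left(-26\right) - 21 = -702 - 21 = -723$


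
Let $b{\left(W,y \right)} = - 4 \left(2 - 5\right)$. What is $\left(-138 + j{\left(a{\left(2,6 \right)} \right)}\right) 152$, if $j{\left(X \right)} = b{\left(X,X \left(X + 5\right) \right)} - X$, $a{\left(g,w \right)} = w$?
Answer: $-20064$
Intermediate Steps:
$b{\left(W,y \right)} = 12$ ($b{\left(W,y \right)} = \left(-4\right) \left(-3\right) = 12$)
$j{\left(X \right)} = 12 - X$
$\left(-138 + j{\left(a{\left(2,6 \right)} \right)}\right) 152 = \left(-138 + \left(12 - 6\right)\right) 152 = \left(-138 + 6\right) 152 = \left(-132\right) 152 = -20064$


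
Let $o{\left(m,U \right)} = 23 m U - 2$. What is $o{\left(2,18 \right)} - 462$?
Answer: $364$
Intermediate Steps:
$o{\left(m,U \right)} = -2 + 23 U m$ ($o{\left(m,U \right)} = 23 U m - 2 = -2 + 23 U m$)
$o{\left(2,18 \right)} - 462 = \left(-2 + 23 \cdot 18 \cdot 2\right) - 462 = \left(-2 + 828\right) - 462 = 826 - 462 = 364$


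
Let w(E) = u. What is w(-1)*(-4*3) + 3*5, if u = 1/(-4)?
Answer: 18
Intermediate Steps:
u = -¼ ≈ -0.25000
w(E) = -¼
w(-1)*(-4*3) + 3*5 = -(-1)*3 + 3*5 = -¼*(-12) + 15 = 3 + 15 = 18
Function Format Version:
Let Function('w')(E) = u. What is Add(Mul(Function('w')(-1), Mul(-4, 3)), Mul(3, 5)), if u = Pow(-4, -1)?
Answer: 18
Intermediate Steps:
u = Rational(-1, 4) ≈ -0.25000
Function('w')(E) = Rational(-1, 4)
Add(Mul(Function('w')(-1), Mul(-4, 3)), Mul(3, 5)) = Add(Mul(Rational(-1, 4), Mul(-4, 3)), Mul(3, 5)) = Add(Mul(Rational(-1, 4), -12), 15) = Add(3, 15) = 18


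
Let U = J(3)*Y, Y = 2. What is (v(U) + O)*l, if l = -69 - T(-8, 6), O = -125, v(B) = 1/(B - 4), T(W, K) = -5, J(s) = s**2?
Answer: 55968/7 ≈ 7995.4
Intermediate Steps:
U = 18 (U = 3**2*2 = 9*2 = 18)
v(B) = 1/(-4 + B)
l = -64 (l = -69 - 1*(-5) = -69 + 5 = -64)
(v(U) + O)*l = (1/(-4 + 18) - 125)*(-64) = (1/14 - 125)*(-64) = -1749/14*(-64) = 55968/7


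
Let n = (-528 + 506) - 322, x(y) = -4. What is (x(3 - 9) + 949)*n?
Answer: -325080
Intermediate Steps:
n = -344 (n = -22 - 322 = -344)
(x(3 - 9) + 949)*n = (-4 + 949)*(-344) = 945*(-344) = -325080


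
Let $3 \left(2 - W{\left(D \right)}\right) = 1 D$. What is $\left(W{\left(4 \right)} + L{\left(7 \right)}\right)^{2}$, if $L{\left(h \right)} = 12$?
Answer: $\frac{1444}{9} \approx 160.44$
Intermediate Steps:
$W{\left(D \right)} = 2 - \frac{D}{3}$ ($W{\left(D \right)} = 2 - \frac{1 D}{3} = 2 - \frac{D}{3}$)
$\left(W{\left(4 \right)} + L{\left(7 \right)}\right)^{2} = \left(\left(2 - \frac{4}{3}\right) + 12\right)^{2} = \left(\frac{2}{3} + 12\right)^{2} = \left(\frac{38}{3}\right)^{2} = \frac{1444}{9}$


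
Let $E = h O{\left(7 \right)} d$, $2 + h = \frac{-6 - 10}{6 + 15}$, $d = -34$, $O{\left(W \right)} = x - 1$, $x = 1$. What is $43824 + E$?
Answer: $43824$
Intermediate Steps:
$O{\left(W \right)} = 0$ ($O{\left(W \right)} = 1 - 1 = 0$)
$h = - \frac{58}{21}$ ($h = -2 + \frac{-6 - 10}{6 + 15} = -2 - \frac{16}{21} = - \frac{58}{21} \approx -2.7619$)
$E = 0$ ($E = \left(- \frac{58}{21}\right) 0 \left(-34\right) = 0 \left(-34\right) = 0$)
$43824 + E = 43824 + 0 = 43824$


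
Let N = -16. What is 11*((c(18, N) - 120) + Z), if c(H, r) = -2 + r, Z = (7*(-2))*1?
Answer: -1672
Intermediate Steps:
Z = -14 (Z = -14*1 = -14)
11*((c(18, N) - 120) + Z) = 11*(((-2 - 16) - 120) - 14) = 11*((-18 - 120) - 14) = 11*(-138 - 14) = 11*(-152) = -1672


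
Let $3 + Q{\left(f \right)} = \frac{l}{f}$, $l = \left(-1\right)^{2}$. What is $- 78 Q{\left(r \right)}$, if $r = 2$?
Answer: $195$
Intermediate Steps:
$l = 1$
$Q{\left(f \right)} = -3 + \frac{1}{f}$ ($Q{\left(f \right)} = -3 + 1 \frac{1}{f} = -3 + \frac{1}{f}$)
$- 78 Q{\left(r \right)} = - 78 \left(-3 + \frac{1}{2}\right) = \left(-78\right) \left(- \frac{5}{2}\right) = 195$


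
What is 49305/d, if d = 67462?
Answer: 49305/67462 ≈ 0.73086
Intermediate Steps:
49305/d = 49305/67462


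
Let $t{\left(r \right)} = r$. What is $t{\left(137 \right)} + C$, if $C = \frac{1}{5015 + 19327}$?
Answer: $\frac{3334855}{24342} \approx 137.0$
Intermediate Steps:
$C = \frac{1}{24342} \approx 4.1081 \cdot 10^{-5}$
$t{\left(137 \right)} + C = 137 + \frac{1}{24342} = \frac{3334855}{24342}$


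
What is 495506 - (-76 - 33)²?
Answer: 483625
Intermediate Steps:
495506 - (-76 - 33)² = 495506 - 1*(-109)² = 495506 - 1*11881 = 495506 - 11881 = 483625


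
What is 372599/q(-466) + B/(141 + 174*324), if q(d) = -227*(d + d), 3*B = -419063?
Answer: -25484111483/35870887764 ≈ -0.71044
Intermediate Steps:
B = -419063/3 (B = (⅓)*(-419063) = -419063/3 ≈ -1.3969e+5)
q(d) = -454*d
372599/q(-466) + B/(141 + 174*324) = 372599/((-454*(-466))) - 419063/(3*(141 + 174*324)) = 372599/211564 - 419063/(3*(141 + 56376)) = 372599*(1/211564) - 419063/3/56517 = 372599/211564 - 419063/3*1/56517 = 372599/211564 - 419063/169551 = -25484111483/35870887764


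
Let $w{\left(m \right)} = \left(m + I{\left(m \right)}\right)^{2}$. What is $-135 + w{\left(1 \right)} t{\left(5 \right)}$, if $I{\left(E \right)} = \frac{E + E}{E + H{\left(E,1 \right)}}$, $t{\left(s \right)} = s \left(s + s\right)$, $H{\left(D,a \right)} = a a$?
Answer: $65$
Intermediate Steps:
$H{\left(D,a \right)} = a^{2}$
$t{\left(s \right)} = 2 s^{2}$ ($t{\left(s \right)} = s 2 s = 2 s^{2}$)
$I{\left(E \right)} = \frac{2 E}{1 + E}$ ($I{\left(E \right)} = \frac{E + E}{E + 1^{2}} = \frac{2 E}{E + 1} = \frac{2 E}{1 + E}$)
$w{\left(m \right)} = \left(m + \frac{2 m}{1 + m}\right)^{2}$
$-135 + w{\left(1 \right)} t{\left(5 \right)} = -135 + \frac{1^{2} \left(3 + 1\right)^{2}}{\left(1 + 1\right)^{2}} \cdot 2 \cdot 5^{2} = -135 + 1 \cdot \frac{1}{4} \cdot 4^{2} \cdot 2 \cdot 25 = -135 + 1 \cdot \frac{1}{4} \cdot 16 \cdot 50 = -135 + 4 \cdot 50 = -135 + 200 = 65$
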